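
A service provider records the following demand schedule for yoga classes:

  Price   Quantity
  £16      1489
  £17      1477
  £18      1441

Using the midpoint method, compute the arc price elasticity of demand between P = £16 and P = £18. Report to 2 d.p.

-0.28

At P = 16, Q = 1489; at P = 18, Q = 1441.
ΔQ = -48, ΔP = 2. Midpoints: P̄ = 17.00, Q̄ = 1465.0.
ε = (ΔQ/ΔP)(P̄/Q̄) = (-48/2)(17.00/1465.0).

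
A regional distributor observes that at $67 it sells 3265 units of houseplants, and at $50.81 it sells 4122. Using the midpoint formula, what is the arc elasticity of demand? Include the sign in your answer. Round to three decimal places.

-0.844

ΔQ = 4122 − 3265 = 857; ΔP = 50.81 − 67 = -16.19.
Midpoints: P̄ = 58.91, Q̄ = 3693.5.
ε = (ΔQ/ΔP)(P̄/Q̄) = (857/-16.19)(58.91/3693.5).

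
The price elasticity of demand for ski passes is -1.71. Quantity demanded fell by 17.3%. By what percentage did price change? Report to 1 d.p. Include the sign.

%ΔP ≈ %ΔQ / ε = (-17.3%)/(-1.71) = 10.12%.

10.1%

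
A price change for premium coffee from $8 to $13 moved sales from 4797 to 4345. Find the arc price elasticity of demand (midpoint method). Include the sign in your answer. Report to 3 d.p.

ΔQ = 4345 − 4797 = -452; ΔP = 13 − 8 = 5.
Midpoints: P̄ = 10.50, Q̄ = 4571.0.
ε = (ΔQ/ΔP)(P̄/Q̄) = (-452/5)(10.50/4571.0).

-0.208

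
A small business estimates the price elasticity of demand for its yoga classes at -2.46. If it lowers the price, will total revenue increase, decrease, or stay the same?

increase

|ε| = 2.46 > 1, so demand is elastic. A price cut therefore raises total revenue.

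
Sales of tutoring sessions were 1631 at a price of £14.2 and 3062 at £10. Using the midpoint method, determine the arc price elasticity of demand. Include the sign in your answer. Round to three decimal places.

ΔQ = 3062 − 1631 = 1431; ΔP = 10 − 14.2 = -4.2.
Midpoints: P̄ = 12.10, Q̄ = 2346.5.
ε = (ΔQ/ΔP)(P̄/Q̄) = (1431/-4.2)(12.10/2346.5).

-1.757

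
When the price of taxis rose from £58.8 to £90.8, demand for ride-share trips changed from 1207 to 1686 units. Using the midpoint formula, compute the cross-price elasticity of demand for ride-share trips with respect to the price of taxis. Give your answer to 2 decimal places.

ΔQ_x = 1686 − 1207 = 479; ΔP_y = 90.8 − 58.8 = 32.
Midpoints: P̄_y = 74.80, Q̄_x = 1446.5.
ε_xy = (ΔQ_x/ΔP_y)(P̄_y/Q̄_x) = (479/32)(74.80/1446.5).
ε_xy > 0, so the goods are substitutes.

0.77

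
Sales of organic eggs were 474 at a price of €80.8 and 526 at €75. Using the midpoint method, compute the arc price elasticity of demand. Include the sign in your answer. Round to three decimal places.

-1.397

ΔQ = 526 − 474 = 52; ΔP = 75 − 80.8 = -5.8.
Midpoints: P̄ = 77.90, Q̄ = 500.0.
ε = (ΔQ/ΔP)(P̄/Q̄) = (52/-5.8)(77.90/500.0).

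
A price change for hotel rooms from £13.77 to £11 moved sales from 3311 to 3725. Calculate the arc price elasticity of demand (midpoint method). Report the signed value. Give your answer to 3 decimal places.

ΔQ = 3725 − 3311 = 414; ΔP = 11 − 13.77 = -2.77.
Midpoints: P̄ = 12.38, Q̄ = 3518.0.
ε = (ΔQ/ΔP)(P̄/Q̄) = (414/-2.77)(12.38/3518.0).

-0.526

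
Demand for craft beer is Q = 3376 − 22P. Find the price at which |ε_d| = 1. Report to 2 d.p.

For linear demand Q = a − bP, ε = −bP/(a − bP). |ε| = 1 when bP = a − bP, i.e. P = a/(2b).
P = 3376/(2·22) = 3376/44 = 76.7273.

76.73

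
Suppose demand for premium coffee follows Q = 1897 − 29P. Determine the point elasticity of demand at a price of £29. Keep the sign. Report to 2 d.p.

At P = 29, Q = 1056.
dQ/dP = −29.
ε = (dQ/dP)(P/Q) = (-29)(29/1056).

-0.80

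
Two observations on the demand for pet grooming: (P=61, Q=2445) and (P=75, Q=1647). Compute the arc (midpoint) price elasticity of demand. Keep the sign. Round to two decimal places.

ΔQ = 1647 − 2445 = -798; ΔP = 75 − 61 = 14.
Midpoints: P̄ = 68.00, Q̄ = 2046.0.
ε = (ΔQ/ΔP)(P̄/Q̄) = (-798/14)(68.00/2046.0).

-1.89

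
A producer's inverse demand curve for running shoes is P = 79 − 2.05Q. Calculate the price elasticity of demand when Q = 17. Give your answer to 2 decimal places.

At Q = 17, P = 79 − 2.05(17) = 44.15.
dP/dQ = −2.05, so dQ/dP = 1/(−2.05) = -0.488.
ε = (dQ/dP)(P/Q) = (-0.488)(44.15/17).

-1.27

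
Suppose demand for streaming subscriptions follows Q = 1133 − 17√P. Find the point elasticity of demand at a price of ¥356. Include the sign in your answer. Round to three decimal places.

At P = 356, Q = 812.245.
dQ/dP = −17/(2√P) = -0.450.
ε = (dQ/dP)(P/Q) = (-0.450)(356/812.245).
|ε| < 1, so demand is inelastic at this price.

-0.197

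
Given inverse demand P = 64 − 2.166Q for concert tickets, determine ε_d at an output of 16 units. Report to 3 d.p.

-0.847

At Q = 16, P = 64 − 2.166(16) = 29.34.
dP/dQ = −2.166, so dQ/dP = 1/(−2.166) = -0.462.
ε = (dQ/dP)(P/Q) = (-0.462)(29.34/16).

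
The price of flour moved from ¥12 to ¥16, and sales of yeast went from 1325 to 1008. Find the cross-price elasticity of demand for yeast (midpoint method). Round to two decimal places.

-0.95

ΔQ_x = 1008 − 1325 = -317; ΔP_y = 16 − 12 = 4.
Midpoints: P̄_y = 14.00, Q̄_x = 1166.5.
ε_xy = (ΔQ_x/ΔP_y)(P̄_y/Q̄_x) = (-317/4)(14.00/1166.5).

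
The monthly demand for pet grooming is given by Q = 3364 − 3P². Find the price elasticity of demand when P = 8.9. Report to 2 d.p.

At P = 8.9, Q = 3126.370.
dQ/dP = −6P = -53.400.
ε = (dQ/dP)(P/Q) = (-53.400)(8.9/3126.370).

-0.15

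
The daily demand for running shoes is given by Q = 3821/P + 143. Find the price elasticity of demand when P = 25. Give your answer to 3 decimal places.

At P = 25, Q = 295.840.
dQ/dP = −3821/P² = -6.114.
ε = (dQ/dP)(P/Q) = (-6.114)(25/295.840).
|ε| < 1, so demand is inelastic at this price.

-0.517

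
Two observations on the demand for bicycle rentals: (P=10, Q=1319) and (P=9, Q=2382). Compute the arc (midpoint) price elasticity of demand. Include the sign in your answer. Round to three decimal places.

ΔQ = 2382 − 1319 = 1063; ΔP = 9 − 10 = -1.
Midpoints: P̄ = 9.50, Q̄ = 1850.5.
ε = (ΔQ/ΔP)(P̄/Q̄) = (1063/-1)(9.50/1850.5).

-5.457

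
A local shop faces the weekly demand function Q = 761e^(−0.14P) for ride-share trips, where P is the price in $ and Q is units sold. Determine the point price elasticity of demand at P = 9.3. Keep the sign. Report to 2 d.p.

-1.30

At P = 9.3, Q = 206.982.
dQ/dP = −0.14·761e^(−0.14P) = −0.14Q = -28.978.
ε = (dQ/dP)(P/Q) = (-28.978)(9.3/206.982).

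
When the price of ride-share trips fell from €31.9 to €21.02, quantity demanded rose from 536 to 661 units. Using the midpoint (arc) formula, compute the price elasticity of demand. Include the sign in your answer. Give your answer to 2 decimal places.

ΔQ = 661 − 536 = 125; ΔP = 21.02 − 31.9 = -10.88.
Midpoints: P̄ = 26.46, Q̄ = 598.5.
ε = (ΔQ/ΔP)(P̄/Q̄) = (125/-10.88)(26.46/598.5).

-0.51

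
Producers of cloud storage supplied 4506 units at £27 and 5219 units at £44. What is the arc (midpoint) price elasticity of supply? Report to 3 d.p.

0.306

ΔQ = 5219 − 4506 = 713; ΔP = 44 − 27 = 17.
Midpoints: P̄ = 35.50, Q̄ = 4862.5.
ε_s = (ΔQ/ΔP)(P̄/Q̄) = (713/17)(35.50/4862.5).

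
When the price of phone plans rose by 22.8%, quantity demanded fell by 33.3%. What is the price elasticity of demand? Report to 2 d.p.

ε = %ΔQ / %ΔP = (-33.3)/(22.8) = -1.461.

-1.46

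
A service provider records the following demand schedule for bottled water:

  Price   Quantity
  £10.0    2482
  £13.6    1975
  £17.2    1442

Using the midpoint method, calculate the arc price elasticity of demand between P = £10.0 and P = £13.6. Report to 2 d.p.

At P = 10.0, Q = 2482; at P = 13.6, Q = 1975.
ΔQ = -507, ΔP = 3.6. Midpoints: P̄ = 11.80, Q̄ = 2228.5.
ε = (ΔQ/ΔP)(P̄/Q̄) = (-507/3.6)(11.80/2228.5).

-0.75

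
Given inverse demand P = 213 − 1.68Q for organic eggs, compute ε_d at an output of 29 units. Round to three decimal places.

At Q = 29, P = 213 − 1.68(29) = 164.28.
dP/dQ = −1.68, so dQ/dP = 1/(−1.68) = -0.595.
ε = (dQ/dP)(P/Q) = (-0.595)(164.28/29).

-3.372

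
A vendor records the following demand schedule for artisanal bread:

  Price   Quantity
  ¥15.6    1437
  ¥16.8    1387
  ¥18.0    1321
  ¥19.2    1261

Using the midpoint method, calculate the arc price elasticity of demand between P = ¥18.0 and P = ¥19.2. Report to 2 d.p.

At P = 18.0, Q = 1321; at P = 19.2, Q = 1261.
ΔQ = -60, ΔP = 1.2. Midpoints: P̄ = 18.60, Q̄ = 1291.0.
ε = (ΔQ/ΔP)(P̄/Q̄) = (-60/1.2)(18.60/1291.0).

-0.72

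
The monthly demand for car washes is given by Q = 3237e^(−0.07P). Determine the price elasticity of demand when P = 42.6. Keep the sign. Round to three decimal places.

At P = 42.6, Q = 164.088.
dQ/dP = −0.07·3237e^(−0.07P) = −0.07Q = -11.486.
ε = (dQ/dP)(P/Q) = (-11.486)(42.6/164.088).
|ε| > 1, so demand is elastic at this price.

-2.982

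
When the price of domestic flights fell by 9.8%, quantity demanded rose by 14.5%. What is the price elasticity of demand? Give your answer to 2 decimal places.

-1.48

ε = %ΔQ / %ΔP = (14.5)/(-9.8) = -1.480.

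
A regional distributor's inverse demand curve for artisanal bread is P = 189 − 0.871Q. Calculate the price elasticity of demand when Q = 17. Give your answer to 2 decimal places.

-11.76

At Q = 17, P = 189 − 0.871(17) = 174.19.
dP/dQ = −0.871, so dQ/dP = 1/(−0.871) = -1.148.
ε = (dQ/dP)(P/Q) = (-1.148)(174.19/17).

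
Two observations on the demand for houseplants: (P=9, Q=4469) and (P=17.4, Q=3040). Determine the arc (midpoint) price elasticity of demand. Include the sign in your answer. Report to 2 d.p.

-0.60

ΔQ = 3040 − 4469 = -1429; ΔP = 17.4 − 9 = 8.4.
Midpoints: P̄ = 13.20, Q̄ = 3754.5.
ε = (ΔQ/ΔP)(P̄/Q̄) = (-1429/8.4)(13.20/3754.5).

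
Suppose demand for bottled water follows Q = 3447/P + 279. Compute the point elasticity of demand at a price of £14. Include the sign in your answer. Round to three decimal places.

-0.469

At P = 14, Q = 525.214.
dQ/dP = −3447/P² = -17.587.
ε = (dQ/dP)(P/Q) = (-17.587)(14/525.214).
|ε| < 1, so demand is inelastic at this price.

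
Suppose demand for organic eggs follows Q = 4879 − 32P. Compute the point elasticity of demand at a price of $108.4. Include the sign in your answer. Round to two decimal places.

At P = 108.4, Q = 1410.200.
dQ/dP = −32.
ε = (dQ/dP)(P/Q) = (-32)(108.4/1410.200).

-2.46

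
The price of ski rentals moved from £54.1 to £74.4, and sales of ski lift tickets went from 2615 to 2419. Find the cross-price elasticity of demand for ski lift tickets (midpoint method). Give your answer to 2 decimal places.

-0.25

ΔQ_x = 2419 − 2615 = -196; ΔP_y = 74.4 − 54.1 = 20.3.
Midpoints: P̄_y = 64.25, Q̄_x = 2517.0.
ε_xy = (ΔQ_x/ΔP_y)(P̄_y/Q̄_x) = (-196/20.3)(64.25/2517.0).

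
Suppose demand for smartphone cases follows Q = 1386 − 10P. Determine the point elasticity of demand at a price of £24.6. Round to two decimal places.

-0.22

At P = 24.6, Q = 1140.
dQ/dP = −10.
ε = (dQ/dP)(P/Q) = (-10)(24.6/1140).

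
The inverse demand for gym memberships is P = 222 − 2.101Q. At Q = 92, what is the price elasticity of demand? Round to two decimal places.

-0.15

At Q = 92, P = 222 − 2.101(92) = 28.71.
dP/dQ = −2.101, so dQ/dP = 1/(−2.101) = -0.476.
ε = (dQ/dP)(P/Q) = (-0.476)(28.71/92).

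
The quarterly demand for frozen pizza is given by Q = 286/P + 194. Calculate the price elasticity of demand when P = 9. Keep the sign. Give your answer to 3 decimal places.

-0.141

At P = 9, Q = 225.778.
dQ/dP = −286/P² = -3.531.
ε = (dQ/dP)(P/Q) = (-3.531)(9/225.778).
|ε| < 1, so demand is inelastic at this price.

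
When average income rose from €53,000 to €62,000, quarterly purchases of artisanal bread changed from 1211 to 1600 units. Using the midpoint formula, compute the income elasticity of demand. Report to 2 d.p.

1.77

ΔQ = 389, ΔI = 9000. Midpoints: Ī = 57,500, Q̄ = 1405.5.
ε_I = (ΔQ/ΔI)(Ī/Q̄) = (389/9000)(57500/1405.5).
ε_I > 0, so the good is normal.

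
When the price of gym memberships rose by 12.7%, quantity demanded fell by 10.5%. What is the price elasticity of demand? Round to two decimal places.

ε = %ΔQ / %ΔP = (-10.5)/(12.7) = -0.827.

-0.83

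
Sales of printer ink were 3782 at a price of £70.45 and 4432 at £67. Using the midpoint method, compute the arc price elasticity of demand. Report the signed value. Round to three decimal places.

-3.153

ΔQ = 4432 − 3782 = 650; ΔP = 67 − 70.45 = -3.45.
Midpoints: P̄ = 68.72, Q̄ = 4107.0.
ε = (ΔQ/ΔP)(P̄/Q̄) = (650/-3.45)(68.72/4107.0).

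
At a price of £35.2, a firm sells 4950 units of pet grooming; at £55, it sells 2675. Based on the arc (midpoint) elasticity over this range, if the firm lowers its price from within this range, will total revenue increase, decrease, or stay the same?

Arc ε = (-2275/19.8)(45.10/3812.5) ≈ -1.359.
|ε| = 1.36 > 1, so demand is elastic. A price cut therefore raises total revenue.

increase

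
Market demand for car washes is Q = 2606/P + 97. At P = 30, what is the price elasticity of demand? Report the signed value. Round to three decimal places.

At P = 30, Q = 183.867.
dQ/dP = −2606/P² = -2.896.
ε = (dQ/dP)(P/Q) = (-2.896)(30/183.867).

-0.472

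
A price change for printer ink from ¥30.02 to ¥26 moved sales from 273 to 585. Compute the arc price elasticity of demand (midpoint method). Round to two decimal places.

-5.07

ΔQ = 585 − 273 = 312; ΔP = 26 − 30.02 = -4.02.
Midpoints: P̄ = 28.01, Q̄ = 429.0.
ε = (ΔQ/ΔP)(P̄/Q̄) = (312/-4.02)(28.01/429.0).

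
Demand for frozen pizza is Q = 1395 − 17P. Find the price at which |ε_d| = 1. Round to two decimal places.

41.03

For linear demand Q = a − bP, ε = −bP/(a − bP). |ε| = 1 when bP = a − bP, i.e. P = a/(2b).
P = 1395/(2·17) = 1395/34 = 41.0294.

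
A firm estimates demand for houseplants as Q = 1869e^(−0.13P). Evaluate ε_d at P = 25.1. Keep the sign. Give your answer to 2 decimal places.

At P = 25.1, Q = 71.533.
dQ/dP = −0.13·1869e^(−0.13P) = −0.13Q = -9.299.
ε = (dQ/dP)(P/Q) = (-9.299)(25.1/71.533).
|ε| > 1, so demand is elastic at this price.

-3.26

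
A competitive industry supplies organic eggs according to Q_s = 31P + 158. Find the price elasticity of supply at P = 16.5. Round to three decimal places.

0.764

At P = 16.5, Q_s = 669.50.
dQ_s/dP = 31.
ε_s = (dQ_s/dP)(P/Q_s) = (31)(16.5/669.50).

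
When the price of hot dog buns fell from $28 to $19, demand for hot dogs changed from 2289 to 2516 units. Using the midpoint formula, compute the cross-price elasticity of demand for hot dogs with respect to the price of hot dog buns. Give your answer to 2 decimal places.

ΔQ_x = 2516 − 2289 = 227; ΔP_y = 19 − 28 = -9.
Midpoints: P̄_y = 23.50, Q̄_x = 2402.5.
ε_xy = (ΔQ_x/ΔP_y)(P̄_y/Q̄_x) = (227/-9)(23.50/2402.5).
ε_xy < 0, so the goods are complements.

-0.25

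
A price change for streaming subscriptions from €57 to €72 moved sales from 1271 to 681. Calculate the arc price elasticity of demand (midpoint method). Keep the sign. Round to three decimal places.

-2.599

ΔQ = 681 − 1271 = -590; ΔP = 72 − 57 = 15.
Midpoints: P̄ = 64.50, Q̄ = 976.0.
ε = (ΔQ/ΔP)(P̄/Q̄) = (-590/15)(64.50/976.0).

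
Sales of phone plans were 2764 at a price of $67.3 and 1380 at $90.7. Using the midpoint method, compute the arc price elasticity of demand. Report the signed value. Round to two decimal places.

-2.26

ΔQ = 1380 − 2764 = -1384; ΔP = 90.7 − 67.3 = 23.4.
Midpoints: P̄ = 79.00, Q̄ = 2072.0.
ε = (ΔQ/ΔP)(P̄/Q̄) = (-1384/23.4)(79.00/2072.0).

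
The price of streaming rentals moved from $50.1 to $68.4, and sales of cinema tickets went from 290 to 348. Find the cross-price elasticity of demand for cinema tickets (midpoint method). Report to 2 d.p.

ΔQ_x = 348 − 290 = 58; ΔP_y = 68.4 − 50.1 = 18.3.
Midpoints: P̄_y = 59.25, Q̄_x = 319.0.
ε_xy = (ΔQ_x/ΔP_y)(P̄_y/Q̄_x) = (58/18.3)(59.25/319.0).

0.59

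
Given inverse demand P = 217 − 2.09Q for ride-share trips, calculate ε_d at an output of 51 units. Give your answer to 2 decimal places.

-1.04

At Q = 51, P = 217 − 2.09(51) = 110.41.
dP/dQ = −2.09, so dQ/dP = 1/(−2.09) = -0.478.
ε = (dQ/dP)(P/Q) = (-0.478)(110.41/51).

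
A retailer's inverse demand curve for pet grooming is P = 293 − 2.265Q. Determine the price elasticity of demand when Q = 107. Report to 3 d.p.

At Q = 107, P = 293 − 2.265(107) = 50.64.
dP/dQ = −2.265, so dQ/dP = 1/(−2.265) = -0.442.
ε = (dQ/dP)(P/Q) = (-0.442)(50.64/107).

-0.209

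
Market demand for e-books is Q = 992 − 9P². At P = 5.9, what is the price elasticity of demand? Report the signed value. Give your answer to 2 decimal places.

-0.92

At P = 5.9, Q = 678.710.
dQ/dP = −18P = -106.200.
ε = (dQ/dP)(P/Q) = (-106.200)(5.9/678.710).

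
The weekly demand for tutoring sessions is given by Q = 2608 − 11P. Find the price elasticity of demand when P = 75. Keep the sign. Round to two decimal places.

At P = 75, Q = 1783.
dQ/dP = −11.
ε = (dQ/dP)(P/Q) = (-11)(75/1783).
|ε| < 1, so demand is inelastic at this price.

-0.46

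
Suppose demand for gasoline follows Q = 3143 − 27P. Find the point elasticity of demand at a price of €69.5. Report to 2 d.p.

At P = 69.5, Q = 1266.500.
dQ/dP = −27.
ε = (dQ/dP)(P/Q) = (-27)(69.5/1266.500).
|ε| > 1, so demand is elastic at this price.

-1.48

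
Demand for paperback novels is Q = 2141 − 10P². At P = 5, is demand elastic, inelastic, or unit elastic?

inelastic

Q = 1891, dQ/dP = -100.
ε = (dQ/dP)(P/Q) ≈ -0.264.
|ε| = 0.26 < 1.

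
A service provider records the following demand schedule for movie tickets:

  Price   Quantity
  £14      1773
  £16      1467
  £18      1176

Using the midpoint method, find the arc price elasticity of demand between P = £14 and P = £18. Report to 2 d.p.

-1.62

At P = 14, Q = 1773; at P = 18, Q = 1176.
ΔQ = -597, ΔP = 4. Midpoints: P̄ = 16.00, Q̄ = 1474.5.
ε = (ΔQ/ΔP)(P̄/Q̄) = (-597/4)(16.00/1474.5).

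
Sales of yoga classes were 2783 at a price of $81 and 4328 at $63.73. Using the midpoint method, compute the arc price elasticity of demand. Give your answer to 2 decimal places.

-1.82

ΔQ = 4328 − 2783 = 1545; ΔP = 63.73 − 81 = -17.27.
Midpoints: P̄ = 72.36, Q̄ = 3555.5.
ε = (ΔQ/ΔP)(P̄/Q̄) = (1545/-17.27)(72.36/3555.5).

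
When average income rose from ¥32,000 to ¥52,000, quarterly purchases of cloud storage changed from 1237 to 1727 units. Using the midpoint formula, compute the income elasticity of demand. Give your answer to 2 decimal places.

ΔQ = 490, ΔI = 20000. Midpoints: Ī = 42,000, Q̄ = 1482.0.
ε_I = (ΔQ/ΔI)(Ī/Q̄) = (490/20000)(42000/1482.0).
ε_I > 0, so the good is normal.

0.69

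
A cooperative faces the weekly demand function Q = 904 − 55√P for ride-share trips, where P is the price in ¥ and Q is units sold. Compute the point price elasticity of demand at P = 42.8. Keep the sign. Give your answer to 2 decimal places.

At P = 42.8, Q = 544.181.
dQ/dP = −55/(2√P) = -4.203.
ε = (dQ/dP)(P/Q) = (-4.203)(42.8/544.181).
|ε| < 1, so demand is inelastic at this price.

-0.33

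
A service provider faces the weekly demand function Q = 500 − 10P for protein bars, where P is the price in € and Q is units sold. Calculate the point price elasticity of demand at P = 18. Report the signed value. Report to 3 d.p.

At P = 18, Q = 320.
dQ/dP = −10.
ε = (dQ/dP)(P/Q) = (-10)(18/320).

-0.563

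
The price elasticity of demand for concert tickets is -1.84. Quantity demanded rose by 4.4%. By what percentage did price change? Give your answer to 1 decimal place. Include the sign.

-2.4%

%ΔP ≈ %ΔQ / ε = (4.4%)/(-1.84) = -2.39%.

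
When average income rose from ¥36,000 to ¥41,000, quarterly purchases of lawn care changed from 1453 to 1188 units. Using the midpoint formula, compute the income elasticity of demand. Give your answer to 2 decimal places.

ΔQ = -265, ΔI = 5000. Midpoints: Ī = 38,500, Q̄ = 1320.5.
ε_I = (ΔQ/ΔI)(Ī/Q̄) = (-265/5000)(38500/1320.5).

-1.55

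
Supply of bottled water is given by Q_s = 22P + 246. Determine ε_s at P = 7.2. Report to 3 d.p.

0.392

At P = 7.2, Q_s = 404.40.
dQ_s/dP = 22.
ε_s = (dQ_s/dP)(P/Q_s) = (22)(7.2/404.40).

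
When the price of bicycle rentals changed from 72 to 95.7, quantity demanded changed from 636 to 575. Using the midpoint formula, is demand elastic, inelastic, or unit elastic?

Arc ε ≈ -0.356.
|ε| = 0.36 < 1.

inelastic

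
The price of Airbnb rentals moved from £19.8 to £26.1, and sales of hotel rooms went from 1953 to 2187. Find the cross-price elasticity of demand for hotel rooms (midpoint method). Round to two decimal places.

0.41

ΔQ_x = 2187 − 1953 = 234; ΔP_y = 26.1 − 19.8 = 6.3.
Midpoints: P̄_y = 22.95, Q̄_x = 2070.0.
ε_xy = (ΔQ_x/ΔP_y)(P̄_y/Q̄_x) = (234/6.3)(22.95/2070.0).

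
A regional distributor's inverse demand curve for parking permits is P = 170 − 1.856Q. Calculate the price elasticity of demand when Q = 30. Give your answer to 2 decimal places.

-2.05

At Q = 30, P = 170 − 1.856(30) = 114.32.
dP/dQ = −1.856, so dQ/dP = 1/(−1.856) = -0.539.
ε = (dQ/dP)(P/Q) = (-0.539)(114.32/30).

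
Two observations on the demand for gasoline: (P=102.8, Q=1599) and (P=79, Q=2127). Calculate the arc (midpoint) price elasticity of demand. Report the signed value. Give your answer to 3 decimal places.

ΔQ = 2127 − 1599 = 528; ΔP = 79 − 102.8 = -23.8.
Midpoints: P̄ = 90.90, Q̄ = 1863.0.
ε = (ΔQ/ΔP)(P̄/Q̄) = (528/-23.8)(90.90/1863.0).

-1.082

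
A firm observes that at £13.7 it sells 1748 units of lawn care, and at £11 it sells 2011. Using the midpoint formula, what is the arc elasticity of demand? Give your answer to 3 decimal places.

-0.640

ΔQ = 2011 − 1748 = 263; ΔP = 11 − 13.7 = -2.7.
Midpoints: P̄ = 12.35, Q̄ = 1879.5.
ε = (ΔQ/ΔP)(P̄/Q̄) = (263/-2.7)(12.35/1879.5).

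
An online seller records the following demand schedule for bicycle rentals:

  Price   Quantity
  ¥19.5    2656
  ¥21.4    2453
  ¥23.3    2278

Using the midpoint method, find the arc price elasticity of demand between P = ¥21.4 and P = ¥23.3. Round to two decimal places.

At P = 21.4, Q = 2453; at P = 23.3, Q = 2278.
ΔQ = -175, ΔP = 1.9. Midpoints: P̄ = 22.35, Q̄ = 2365.5.
ε = (ΔQ/ΔP)(P̄/Q̄) = (-175/1.9)(22.35/2365.5).

-0.87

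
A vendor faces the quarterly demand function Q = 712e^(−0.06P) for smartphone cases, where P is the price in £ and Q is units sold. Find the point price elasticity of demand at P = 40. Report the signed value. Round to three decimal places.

-2.400

At P = 40, Q = 64.591.
dQ/dP = −0.06·712e^(−0.06P) = −0.06Q = -3.875.
ε = (dQ/dP)(P/Q) = (-3.875)(40/64.591).
|ε| > 1, so demand is elastic at this price.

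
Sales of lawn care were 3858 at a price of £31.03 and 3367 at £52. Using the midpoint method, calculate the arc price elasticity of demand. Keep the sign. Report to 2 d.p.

ΔQ = 3367 − 3858 = -491; ΔP = 52 − 31.03 = 20.97.
Midpoints: P̄ = 41.52, Q̄ = 3612.5.
ε = (ΔQ/ΔP)(P̄/Q̄) = (-491/20.97)(41.52/3612.5).

-0.27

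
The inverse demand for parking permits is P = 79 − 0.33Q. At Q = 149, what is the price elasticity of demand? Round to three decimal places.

At Q = 149, P = 79 − 0.33(149) = 29.83.
dP/dQ = −0.33, so dQ/dP = 1/(−0.33) = -3.030.
ε = (dQ/dP)(P/Q) = (-3.030)(29.83/149).

-0.607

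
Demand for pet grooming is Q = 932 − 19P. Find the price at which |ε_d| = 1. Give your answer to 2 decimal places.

24.53

For linear demand Q = a − bP, ε = −bP/(a − bP). |ε| = 1 when bP = a − bP, i.e. P = a/(2b).
P = 932/(2·19) = 932/38 = 24.5263.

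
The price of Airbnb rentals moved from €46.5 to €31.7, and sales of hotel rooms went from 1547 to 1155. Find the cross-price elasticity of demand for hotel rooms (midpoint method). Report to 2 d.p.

0.77

ΔQ_x = 1155 − 1547 = -392; ΔP_y = 31.7 − 46.5 = -14.8.
Midpoints: P̄_y = 39.10, Q̄_x = 1351.0.
ε_xy = (ΔQ_x/ΔP_y)(P̄_y/Q̄_x) = (-392/-14.8)(39.10/1351.0).
ε_xy > 0, so the goods are substitutes.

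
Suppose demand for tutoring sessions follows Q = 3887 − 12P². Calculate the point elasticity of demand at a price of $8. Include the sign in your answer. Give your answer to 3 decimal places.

At P = 8, Q = 3119.
dQ/dP = −24P = -192.
ε = (dQ/dP)(P/Q) = (-192)(8/3119).

-0.492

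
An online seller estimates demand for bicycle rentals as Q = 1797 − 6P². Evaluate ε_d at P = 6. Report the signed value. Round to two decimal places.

-0.27

At P = 6, Q = 1581.
dQ/dP = −12P = -72.
ε = (dQ/dP)(P/Q) = (-72)(6/1581).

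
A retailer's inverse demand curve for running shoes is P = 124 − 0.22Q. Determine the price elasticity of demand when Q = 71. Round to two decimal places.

-6.94

At Q = 71, P = 124 − 0.22(71) = 108.38.
dP/dQ = −0.22, so dQ/dP = 1/(−0.22) = -4.545.
ε = (dQ/dP)(P/Q) = (-4.545)(108.38/71).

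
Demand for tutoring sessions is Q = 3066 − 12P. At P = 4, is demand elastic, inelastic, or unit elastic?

inelastic

Q = 3018, dQ/dP = -12.
ε = (dQ/dP)(P/Q) ≈ -0.016.
|ε| = 0.02 < 1.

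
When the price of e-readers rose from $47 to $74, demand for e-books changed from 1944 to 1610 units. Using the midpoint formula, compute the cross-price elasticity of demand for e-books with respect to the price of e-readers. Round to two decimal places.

ΔQ_x = 1610 − 1944 = -334; ΔP_y = 74 − 47 = 27.
Midpoints: P̄_y = 60.50, Q̄_x = 1777.0.
ε_xy = (ΔQ_x/ΔP_y)(P̄_y/Q̄_x) = (-334/27)(60.50/1777.0).

-0.42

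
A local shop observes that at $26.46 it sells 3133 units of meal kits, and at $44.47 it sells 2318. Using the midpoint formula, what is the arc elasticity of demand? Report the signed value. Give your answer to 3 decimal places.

ΔQ = 2318 − 3133 = -815; ΔP = 44.47 − 26.46 = 18.01.
Midpoints: P̄ = 35.47, Q̄ = 2725.5.
ε = (ΔQ/ΔP)(P̄/Q̄) = (-815/18.01)(35.47/2725.5).

-0.589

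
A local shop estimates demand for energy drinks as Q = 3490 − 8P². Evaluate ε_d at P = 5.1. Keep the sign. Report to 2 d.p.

-0.13

At P = 5.1, Q = 3281.920.
dQ/dP = −16P = -81.600.
ε = (dQ/dP)(P/Q) = (-81.600)(5.1/3281.920).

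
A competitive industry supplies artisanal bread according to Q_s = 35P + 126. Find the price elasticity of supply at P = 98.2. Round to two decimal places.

0.96

At P = 98.2, Q_s = 3563.
dQ_s/dP = 35.
ε_s = (dQ_s/dP)(P/Q_s) = (35)(98.2/3563).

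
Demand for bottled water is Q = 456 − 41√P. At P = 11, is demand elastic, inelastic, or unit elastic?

inelastic

Q = 320.018, dQ/dP = -6.181.
ε = (dQ/dP)(P/Q) ≈ -0.212.
|ε| = 0.21 < 1.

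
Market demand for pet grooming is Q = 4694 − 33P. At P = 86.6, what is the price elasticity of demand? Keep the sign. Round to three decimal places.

At P = 86.6, Q = 1836.200.
dQ/dP = −33.
ε = (dQ/dP)(P/Q) = (-33)(86.6/1836.200).

-1.556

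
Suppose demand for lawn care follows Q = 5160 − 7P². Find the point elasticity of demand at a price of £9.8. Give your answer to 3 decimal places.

-0.300

At P = 9.8, Q = 4487.720.
dQ/dP = −14P = -137.200.
ε = (dQ/dP)(P/Q) = (-137.200)(9.8/4487.720).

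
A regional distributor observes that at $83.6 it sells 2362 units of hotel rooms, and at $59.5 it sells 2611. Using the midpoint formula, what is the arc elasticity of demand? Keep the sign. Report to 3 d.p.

ΔQ = 2611 − 2362 = 249; ΔP = 59.5 − 83.6 = -24.1.
Midpoints: P̄ = 71.55, Q̄ = 2486.5.
ε = (ΔQ/ΔP)(P̄/Q̄) = (249/-24.1)(71.55/2486.5).

-0.297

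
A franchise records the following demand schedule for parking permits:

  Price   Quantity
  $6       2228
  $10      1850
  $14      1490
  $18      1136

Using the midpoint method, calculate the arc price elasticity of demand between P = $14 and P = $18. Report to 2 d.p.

-1.08

At P = 14, Q = 1490; at P = 18, Q = 1136.
ΔQ = -354, ΔP = 4. Midpoints: P̄ = 16.00, Q̄ = 1313.0.
ε = (ΔQ/ΔP)(P̄/Q̄) = (-354/4)(16.00/1313.0).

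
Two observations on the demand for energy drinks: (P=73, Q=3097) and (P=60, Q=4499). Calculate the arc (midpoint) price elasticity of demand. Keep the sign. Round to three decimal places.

-1.888

ΔQ = 4499 − 3097 = 1402; ΔP = 60 − 73 = -13.
Midpoints: P̄ = 66.50, Q̄ = 3798.0.
ε = (ΔQ/ΔP)(P̄/Q̄) = (1402/-13)(66.50/3798.0).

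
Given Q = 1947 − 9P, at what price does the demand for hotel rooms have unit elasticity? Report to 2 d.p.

For linear demand Q = a − bP, ε = −bP/(a − bP). |ε| = 1 when bP = a − bP, i.e. P = a/(2b).
P = 1947/(2·9) = 1947/18 = 108.1667.

108.17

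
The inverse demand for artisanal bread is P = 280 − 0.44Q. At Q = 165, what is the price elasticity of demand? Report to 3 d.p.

At Q = 165, P = 280 − 0.44(165) = 207.40.
dP/dQ = −0.44, so dQ/dP = 1/(−0.44) = -2.273.
ε = (dQ/dP)(P/Q) = (-2.273)(207.40/165).

-2.857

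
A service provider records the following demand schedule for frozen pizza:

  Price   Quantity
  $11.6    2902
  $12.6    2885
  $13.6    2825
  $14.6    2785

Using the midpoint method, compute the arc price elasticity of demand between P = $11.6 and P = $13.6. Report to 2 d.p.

-0.17

At P = 11.6, Q = 2902; at P = 13.6, Q = 2825.
ΔQ = -77, ΔP = 2.0. Midpoints: P̄ = 12.60, Q̄ = 2863.5.
ε = (ΔQ/ΔP)(P̄/Q̄) = (-77/2.0)(12.60/2863.5).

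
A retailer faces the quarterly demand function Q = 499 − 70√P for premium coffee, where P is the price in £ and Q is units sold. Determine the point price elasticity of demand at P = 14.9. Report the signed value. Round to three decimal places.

At P = 14.9, Q = 228.796.
dQ/dP = −70/(2√P) = -9.067.
ε = (dQ/dP)(P/Q) = (-9.067)(14.9/228.796).

-0.590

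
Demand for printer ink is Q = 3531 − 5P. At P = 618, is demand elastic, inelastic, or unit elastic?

Q = 441, dQ/dP = -5.
ε = (dQ/dP)(P/Q) ≈ -7.007.
|ε| = 7.01 > 1.

elastic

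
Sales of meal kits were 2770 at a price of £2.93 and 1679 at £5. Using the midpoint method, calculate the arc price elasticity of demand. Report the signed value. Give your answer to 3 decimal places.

ΔQ = 1679 − 2770 = -1091; ΔP = 5 − 2.93 = 2.07.
Midpoints: P̄ = 3.96, Q̄ = 2224.5.
ε = (ΔQ/ΔP)(P̄/Q̄) = (-1091/2.07)(3.96/2224.5).

-0.939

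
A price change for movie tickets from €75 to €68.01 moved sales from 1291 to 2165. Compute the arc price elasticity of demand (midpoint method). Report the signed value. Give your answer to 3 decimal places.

ΔQ = 2165 − 1291 = 874; ΔP = 68.01 − 75 = -6.99.
Midpoints: P̄ = 71.50, Q̄ = 1728.0.
ε = (ΔQ/ΔP)(P̄/Q̄) = (874/-6.99)(71.50/1728.0).

-5.174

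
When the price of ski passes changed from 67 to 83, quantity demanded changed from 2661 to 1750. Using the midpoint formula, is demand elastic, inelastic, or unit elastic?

elastic

Arc ε ≈ -1.936.
|ε| = 1.94 > 1.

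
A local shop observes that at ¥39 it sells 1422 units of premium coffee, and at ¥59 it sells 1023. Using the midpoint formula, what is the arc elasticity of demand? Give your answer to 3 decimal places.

ΔQ = 1023 − 1422 = -399; ΔP = 59 − 39 = 20.
Midpoints: P̄ = 49.00, Q̄ = 1222.5.
ε = (ΔQ/ΔP)(P̄/Q̄) = (-399/20)(49.00/1222.5).

-0.800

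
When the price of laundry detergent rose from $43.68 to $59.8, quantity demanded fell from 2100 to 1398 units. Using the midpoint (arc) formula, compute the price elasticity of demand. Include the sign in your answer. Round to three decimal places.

-1.288

ΔQ = 1398 − 2100 = -702; ΔP = 59.8 − 43.68 = 16.12.
Midpoints: P̄ = 51.74, Q̄ = 1749.0.
ε = (ΔQ/ΔP)(P̄/Q̄) = (-702/16.12)(51.74/1749.0).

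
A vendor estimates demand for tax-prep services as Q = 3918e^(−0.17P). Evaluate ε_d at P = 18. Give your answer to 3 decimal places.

-3.060

At P = 18, Q = 183.706.
dQ/dP = −0.17·3918e^(−0.17P) = −0.17Q = -31.230.
ε = (dQ/dP)(P/Q) = (-31.230)(18/183.706).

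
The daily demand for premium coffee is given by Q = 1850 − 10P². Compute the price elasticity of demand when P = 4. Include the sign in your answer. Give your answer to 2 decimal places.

-0.19

At P = 4, Q = 1690.
dQ/dP = −20P = -80.
ε = (dQ/dP)(P/Q) = (-80)(4/1690).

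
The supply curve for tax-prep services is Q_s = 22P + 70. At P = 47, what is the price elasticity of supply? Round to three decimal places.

At P = 47, Q_s = 1104.
dQ_s/dP = 22.
ε_s = (dQ_s/dP)(P/Q_s) = (22)(47/1104).

0.937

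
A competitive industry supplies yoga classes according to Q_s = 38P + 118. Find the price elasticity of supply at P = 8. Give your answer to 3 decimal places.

At P = 8, Q_s = 422.
dQ_s/dP = 38.
ε_s = (dQ_s/dP)(P/Q_s) = (38)(8/422).

0.720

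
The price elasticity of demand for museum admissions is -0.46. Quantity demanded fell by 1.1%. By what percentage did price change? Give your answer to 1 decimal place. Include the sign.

2.4%

%ΔP ≈ %ΔQ / ε = (-1.1%)/(-0.46) = 2.39%.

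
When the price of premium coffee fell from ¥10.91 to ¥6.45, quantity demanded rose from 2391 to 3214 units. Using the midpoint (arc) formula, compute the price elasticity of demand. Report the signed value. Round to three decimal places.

ΔQ = 3214 − 2391 = 823; ΔP = 6.45 − 10.91 = -4.46.
Midpoints: P̄ = 8.68, Q̄ = 2802.5.
ε = (ΔQ/ΔP)(P̄/Q̄) = (823/-4.46)(8.68/2802.5).

-0.572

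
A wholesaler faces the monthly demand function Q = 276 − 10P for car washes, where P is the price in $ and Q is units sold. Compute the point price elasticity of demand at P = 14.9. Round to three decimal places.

At P = 14.9, Q = 127.
dQ/dP = −10.
ε = (dQ/dP)(P/Q) = (-10)(14.9/127).

-1.173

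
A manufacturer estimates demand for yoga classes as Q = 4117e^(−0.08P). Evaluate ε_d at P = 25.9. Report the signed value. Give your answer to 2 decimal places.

At P = 25.9, Q = 518.469.
dQ/dP = −0.08·4117e^(−0.08P) = −0.08Q = -41.478.
ε = (dQ/dP)(P/Q) = (-41.478)(25.9/518.469).
|ε| > 1, so demand is elastic at this price.

-2.07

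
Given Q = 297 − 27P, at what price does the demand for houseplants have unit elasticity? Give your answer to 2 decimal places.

For linear demand Q = a − bP, ε = −bP/(a − bP). |ε| = 1 when bP = a − bP, i.e. P = a/(2b).
P = 297/(2·27) = 297/54 = 5.5000.

5.50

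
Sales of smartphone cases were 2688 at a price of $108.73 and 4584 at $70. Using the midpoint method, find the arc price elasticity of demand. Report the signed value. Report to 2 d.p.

-1.20

ΔQ = 4584 − 2688 = 1896; ΔP = 70 − 108.73 = -38.73.
Midpoints: P̄ = 89.37, Q̄ = 3636.0.
ε = (ΔQ/ΔP)(P̄/Q̄) = (1896/-38.73)(89.37/3636.0).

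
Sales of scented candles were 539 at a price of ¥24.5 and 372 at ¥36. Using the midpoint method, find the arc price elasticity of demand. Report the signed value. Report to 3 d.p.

ΔQ = 372 − 539 = -167; ΔP = 36 − 24.5 = 11.5.
Midpoints: P̄ = 30.25, Q̄ = 455.5.
ε = (ΔQ/ΔP)(P̄/Q̄) = (-167/11.5)(30.25/455.5).

-0.964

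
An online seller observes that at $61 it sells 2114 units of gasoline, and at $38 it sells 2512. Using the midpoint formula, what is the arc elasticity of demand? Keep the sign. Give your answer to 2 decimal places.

-0.37

ΔQ = 2512 − 2114 = 398; ΔP = 38 − 61 = -23.
Midpoints: P̄ = 49.50, Q̄ = 2313.0.
ε = (ΔQ/ΔP)(P̄/Q̄) = (398/-23)(49.50/2313.0).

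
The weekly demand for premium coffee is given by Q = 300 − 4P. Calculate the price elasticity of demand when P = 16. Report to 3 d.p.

-0.271

At P = 16, Q = 236.
dQ/dP = −4.
ε = (dQ/dP)(P/Q) = (-4)(16/236).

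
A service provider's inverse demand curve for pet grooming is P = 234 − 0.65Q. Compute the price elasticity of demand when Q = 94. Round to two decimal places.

-2.83

At Q = 94, P = 234 − 0.65(94) = 172.90.
dP/dQ = −0.65, so dQ/dP = 1/(−0.65) = -1.538.
ε = (dQ/dP)(P/Q) = (-1.538)(172.90/94).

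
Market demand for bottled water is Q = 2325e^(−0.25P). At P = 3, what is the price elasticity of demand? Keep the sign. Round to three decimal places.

-0.750

At P = 3, Q = 1098.252.
dQ/dP = −0.25·2325e^(−0.25P) = −0.25Q = -274.563.
ε = (dQ/dP)(P/Q) = (-274.563)(3/1098.252).
|ε| < 1, so demand is inelastic at this price.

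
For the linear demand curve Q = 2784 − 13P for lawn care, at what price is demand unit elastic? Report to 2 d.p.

107.08

For linear demand Q = a − bP, ε = −bP/(a − bP). |ε| = 1 when bP = a − bP, i.e. P = a/(2b).
P = 2784/(2·13) = 2784/26 = 107.0769.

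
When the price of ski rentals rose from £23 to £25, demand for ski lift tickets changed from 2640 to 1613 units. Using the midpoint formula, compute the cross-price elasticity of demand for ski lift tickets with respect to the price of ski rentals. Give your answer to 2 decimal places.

-5.80

ΔQ_x = 1613 − 2640 = -1027; ΔP_y = 25 − 23 = 2.
Midpoints: P̄_y = 24.00, Q̄_x = 2126.5.
ε_xy = (ΔQ_x/ΔP_y)(P̄_y/Q̄_x) = (-1027/2)(24.00/2126.5).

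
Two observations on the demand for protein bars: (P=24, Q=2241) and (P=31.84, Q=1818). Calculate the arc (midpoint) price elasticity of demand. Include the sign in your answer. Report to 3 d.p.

-0.742

ΔQ = 1818 − 2241 = -423; ΔP = 31.84 − 24 = 7.84.
Midpoints: P̄ = 27.92, Q̄ = 2029.5.
ε = (ΔQ/ΔP)(P̄/Q̄) = (-423/7.84)(27.92/2029.5).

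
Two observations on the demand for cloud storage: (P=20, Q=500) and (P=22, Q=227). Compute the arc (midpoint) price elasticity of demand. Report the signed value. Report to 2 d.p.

ΔQ = 227 − 500 = -273; ΔP = 22 − 20 = 2.
Midpoints: P̄ = 21.00, Q̄ = 363.5.
ε = (ΔQ/ΔP)(P̄/Q̄) = (-273/2)(21.00/363.5).

-7.89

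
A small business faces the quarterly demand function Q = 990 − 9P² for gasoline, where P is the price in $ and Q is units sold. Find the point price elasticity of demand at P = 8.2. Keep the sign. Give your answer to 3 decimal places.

-3.145

At P = 8.2, Q = 384.840.
dQ/dP = −18P = -147.600.
ε = (dQ/dP)(P/Q) = (-147.600)(8.2/384.840).
|ε| > 1, so demand is elastic at this price.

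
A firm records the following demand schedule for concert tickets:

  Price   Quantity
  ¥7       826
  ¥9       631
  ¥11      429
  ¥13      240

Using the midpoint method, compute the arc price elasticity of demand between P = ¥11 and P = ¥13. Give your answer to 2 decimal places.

-3.39

At P = 11, Q = 429; at P = 13, Q = 240.
ΔQ = -189, ΔP = 2. Midpoints: P̄ = 12.00, Q̄ = 334.5.
ε = (ΔQ/ΔP)(P̄/Q̄) = (-189/2)(12.00/334.5).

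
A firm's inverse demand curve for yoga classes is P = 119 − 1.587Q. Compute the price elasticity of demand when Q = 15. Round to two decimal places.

-4.00

At Q = 15, P = 119 − 1.587(15) = 95.19.
dP/dQ = −1.587, so dQ/dP = 1/(−1.587) = -0.630.
ε = (dQ/dP)(P/Q) = (-0.630)(95.19/15).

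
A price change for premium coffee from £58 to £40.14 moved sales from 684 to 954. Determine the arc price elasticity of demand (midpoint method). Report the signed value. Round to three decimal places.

ΔQ = 954 − 684 = 270; ΔP = 40.14 − 58 = -17.86.
Midpoints: P̄ = 49.07, Q̄ = 819.0.
ε = (ΔQ/ΔP)(P̄/Q̄) = (270/-17.86)(49.07/819.0).

-0.906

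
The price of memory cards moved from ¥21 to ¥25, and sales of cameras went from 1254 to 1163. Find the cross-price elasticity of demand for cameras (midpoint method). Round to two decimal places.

-0.43

ΔQ_x = 1163 − 1254 = -91; ΔP_y = 25 − 21 = 4.
Midpoints: P̄_y = 23.00, Q̄_x = 1208.5.
ε_xy = (ΔQ_x/ΔP_y)(P̄_y/Q̄_x) = (-91/4)(23.00/1208.5).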